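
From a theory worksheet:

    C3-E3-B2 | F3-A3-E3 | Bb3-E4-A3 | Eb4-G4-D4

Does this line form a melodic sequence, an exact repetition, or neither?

Note 2 of cell 3 is E4; if this were a sequence it would be D4. No unit length gives a consistent transposition pattern.

neither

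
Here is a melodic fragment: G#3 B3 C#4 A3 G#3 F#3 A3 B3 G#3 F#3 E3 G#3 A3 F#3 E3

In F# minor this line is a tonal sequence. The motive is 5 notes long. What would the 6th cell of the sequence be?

Taking 5-note groups, the heads are G#3, F#3, E3: the pattern moves down a 2nd.
Continuing the starts: D3 → C#3 → B2.
So cell 6 is B2 D3 E3 C#3 B2.

B2 D3 E3 C#3 B2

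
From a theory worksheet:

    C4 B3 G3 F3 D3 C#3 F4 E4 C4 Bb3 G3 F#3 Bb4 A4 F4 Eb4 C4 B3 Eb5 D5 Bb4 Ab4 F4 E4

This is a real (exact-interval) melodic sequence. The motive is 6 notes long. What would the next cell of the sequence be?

Taking 6-note groups, the heads are C4, F4, Bb4, Eb5: the pattern moves up a 4th.
So cell 5 is Ab5 G5 Eb5 Db5 Bb4 A4.

Ab5 G5 Eb5 Db5 Bb4 A4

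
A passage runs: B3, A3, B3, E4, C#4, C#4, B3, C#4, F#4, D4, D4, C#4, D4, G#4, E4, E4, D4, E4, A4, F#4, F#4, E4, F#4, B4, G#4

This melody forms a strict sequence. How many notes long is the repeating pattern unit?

There are 25 notes; a 5-note unit gives 5 cells:
B3 A3 B3 E4 C#4 | C#4 B3 C#4 F#4 D4 | D4 C#4 D4 G#4 E4 | E4 D4 E4 A4 F#4 | F#4 E4 F#4 B4 G#4
That's a consistent up a 2nd shift per cell, and no other grouping gives one.

5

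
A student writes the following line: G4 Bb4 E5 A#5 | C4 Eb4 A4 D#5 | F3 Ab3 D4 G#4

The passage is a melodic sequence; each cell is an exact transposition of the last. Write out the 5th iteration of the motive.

Taking 4-note groups, the heads are G4, C4, F3: the pattern moves down a 5th.
Extending down a 5th: Bb2 → Eb2.
Statement 5 starts on Eb2 and keeps the same exact contour: Eb2 Gb2 C3 F#3.

Eb2 Gb2 C3 F#3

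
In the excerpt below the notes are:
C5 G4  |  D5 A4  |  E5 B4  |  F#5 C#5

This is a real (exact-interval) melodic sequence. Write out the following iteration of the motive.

G#5 D#5

With a 2-note motive the entries are C5, D5, E5, F#5, each up a 2nd from the previous.
From G#5 the exact shape gives G#5 D#5.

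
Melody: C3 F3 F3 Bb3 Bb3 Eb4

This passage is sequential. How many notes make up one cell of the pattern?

2

Try groups of 2 (3 cells in 6 notes):
C3 F3 | F3 Bb3 | Bb3 Eb4
That's a consistent up a 4th shift per cell, and no other grouping gives one.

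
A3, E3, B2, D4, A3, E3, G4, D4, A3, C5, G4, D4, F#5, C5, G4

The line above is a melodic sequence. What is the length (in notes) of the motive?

Try groups of 3 (5 cells in 15 notes):
A3 E3 B2 | D4 A3 E3 | G4 D4 A3 | C5 G4 D4 | F#5 C5 G4
That's a consistent up a 4th shift per cell, and no other grouping gives one.

3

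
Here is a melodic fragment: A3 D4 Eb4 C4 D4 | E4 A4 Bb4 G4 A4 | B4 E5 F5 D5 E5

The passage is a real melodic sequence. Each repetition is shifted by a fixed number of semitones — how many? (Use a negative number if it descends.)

Taking 5-note groups, the heads are A3, E4, B4: the pattern moves up a 5th.
Counting half-steps from A3 to E4: 7.

7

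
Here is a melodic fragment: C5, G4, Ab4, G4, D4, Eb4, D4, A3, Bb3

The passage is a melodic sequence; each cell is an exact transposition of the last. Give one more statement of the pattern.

A3 E3 F3

With a 3-note motive the entries are C5, G4, D4, each down a 4th from the previous.
So cell 4 is A3 E3 F3.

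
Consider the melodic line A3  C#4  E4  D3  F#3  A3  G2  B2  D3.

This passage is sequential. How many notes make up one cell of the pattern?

Try groups of 3 (3 cells in 9 notes):
A3 C#4 E4 | D3 F#3 A3 | G2 B2 D3
Each cell is the previous one down a 5th — so the unit is 3 notes.

3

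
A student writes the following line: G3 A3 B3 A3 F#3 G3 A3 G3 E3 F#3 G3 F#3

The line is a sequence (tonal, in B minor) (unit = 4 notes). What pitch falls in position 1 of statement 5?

With 4-note cells, note 1 of each statement runs G3, F#3, E3.
Each moves down a 2nd. Continuing: D3 → C#3.

C#3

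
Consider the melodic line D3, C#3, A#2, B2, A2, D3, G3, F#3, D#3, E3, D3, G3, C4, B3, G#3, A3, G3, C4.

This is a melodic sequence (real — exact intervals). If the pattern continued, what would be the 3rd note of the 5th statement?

F#4

The unit is 6 notes. Position-3 pitches of the 3 shown cells: A#2, D#3, G#3.
Each moves up a 4th. Continuing: C#4 → F#4.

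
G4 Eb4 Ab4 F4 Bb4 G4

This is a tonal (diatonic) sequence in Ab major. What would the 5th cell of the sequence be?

With a 2-note motive the entries are G4, Ab4, Bb4, each up a 2nd from the previous.
Continuing the starts: C5 → Db5.
So cell 5 is Db5 Bb4.

Db5 Bb4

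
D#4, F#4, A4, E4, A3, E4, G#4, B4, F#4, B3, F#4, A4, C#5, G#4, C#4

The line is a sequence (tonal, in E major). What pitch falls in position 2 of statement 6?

D#5

The unit is 5 notes. Position-2 pitches of the 3 shown cells: F#4, G#4, A4.
Carrying that up a 2nd forward: B4 → C#5 → D#5.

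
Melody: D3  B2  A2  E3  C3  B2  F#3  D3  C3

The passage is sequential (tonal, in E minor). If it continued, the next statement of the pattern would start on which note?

With a 3-note motive the entries are D3, E3, F#3, each up a 2nd from the previous.
The next head, up a 2nd from F#3, is G3.

G3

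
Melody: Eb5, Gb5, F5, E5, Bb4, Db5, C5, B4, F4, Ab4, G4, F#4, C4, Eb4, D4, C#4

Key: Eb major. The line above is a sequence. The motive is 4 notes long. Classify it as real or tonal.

Each cell has the same semitone pattern (3, -1, -1) — intervals are preserved exactly.
And Gb5 lies outside Eb major, so the sequence is real rather than tonal.

real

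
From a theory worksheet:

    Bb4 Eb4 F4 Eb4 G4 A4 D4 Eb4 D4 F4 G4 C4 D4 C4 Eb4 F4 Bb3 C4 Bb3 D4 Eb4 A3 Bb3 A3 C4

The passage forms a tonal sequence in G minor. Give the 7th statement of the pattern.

C4 F3 G3 F3 A3

With a 5-note motive the entries are Bb4, A4, G4, F4, Eb4, each down a 2nd from the previous.
Carrying on: D4 → C4.
Statement 7 starts on C4 and keeps the same diatonic contour: C4 F3 G3 F3 A3.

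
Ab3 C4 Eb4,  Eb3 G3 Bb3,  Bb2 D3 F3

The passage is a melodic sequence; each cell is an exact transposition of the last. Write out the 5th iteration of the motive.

C2 E2 G2

Unit = 3 notes; the statements start on Ab3, Eb3, Bb2, moving down a 4th each time.
Extending down a 4th: F2 → C2.
Statement 5 starts on C2 and keeps the same exact contour: C2 E2 G2.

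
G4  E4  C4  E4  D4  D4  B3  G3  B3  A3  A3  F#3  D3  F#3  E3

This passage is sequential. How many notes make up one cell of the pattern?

5

Try groups of 5 (3 cells in 15 notes):
G4 E4 C4 E4 D4 | D4 B3 G3 B3 A3 | A3 F#3 D3 F#3 E3
Every group is a transposition down a 4th of the one before; no shorter unit works.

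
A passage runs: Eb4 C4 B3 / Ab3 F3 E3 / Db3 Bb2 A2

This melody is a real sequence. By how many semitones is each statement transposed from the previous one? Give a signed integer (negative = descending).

-7

The 3-note cells begin on Eb4, Ab3, Db3 — each down a 5th from the last.
Eb4 to Ab3 spans -7 semitones.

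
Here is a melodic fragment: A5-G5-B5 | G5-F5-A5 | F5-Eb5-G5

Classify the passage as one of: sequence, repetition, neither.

Each 3-note cell is the previous one transposed down a 2nd.

sequence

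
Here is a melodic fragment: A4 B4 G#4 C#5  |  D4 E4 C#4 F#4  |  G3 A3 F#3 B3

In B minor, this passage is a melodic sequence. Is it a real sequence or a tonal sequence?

real

Each cell has the same semitone pattern (2, -3, 5) — intervals are preserved exactly.
And G#4 lies outside B minor, so the sequence is real rather than tonal.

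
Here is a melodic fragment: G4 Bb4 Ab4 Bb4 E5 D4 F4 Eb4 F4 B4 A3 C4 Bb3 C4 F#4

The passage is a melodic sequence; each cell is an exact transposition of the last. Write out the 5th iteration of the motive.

B2 D3 C3 D3 G#3

The 5-note cells begin on G4, D4, A3 — each down a 4th from the last.
Continuing the starts: E3 → B2.
Statement 5 starts on B2 and keeps the same exact contour: B2 D3 C3 D3 G#3.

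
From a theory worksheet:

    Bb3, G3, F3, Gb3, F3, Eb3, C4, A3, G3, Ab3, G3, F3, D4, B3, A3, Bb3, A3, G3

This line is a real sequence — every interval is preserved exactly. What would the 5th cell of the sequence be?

F#4 D#4 C#4 D4 C#4 B3

Unit = 6 notes; the statements start on Bb3, C4, D4, moving up a 2nd each time.
Continuing the starts: E4 → F#4.
Statement 5 starts on F#4 and keeps the same exact contour: F#4 D#4 C#4 D4 C#4 B3.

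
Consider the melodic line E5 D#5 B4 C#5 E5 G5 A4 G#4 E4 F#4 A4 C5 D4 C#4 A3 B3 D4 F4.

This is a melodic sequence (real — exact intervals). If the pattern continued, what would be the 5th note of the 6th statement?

With 6-note cells, note 5 of each statement runs E5, A4, D4.
Carrying that down a 5th forward: G3 → C3 → F2.

F2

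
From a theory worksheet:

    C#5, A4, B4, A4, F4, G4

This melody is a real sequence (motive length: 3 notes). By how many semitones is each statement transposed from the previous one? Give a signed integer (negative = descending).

-4

Taking 3-note groups, the heads are C#5, A4: the pattern moves down a 3rd.
Counting half-steps from C#5 to A4: -4.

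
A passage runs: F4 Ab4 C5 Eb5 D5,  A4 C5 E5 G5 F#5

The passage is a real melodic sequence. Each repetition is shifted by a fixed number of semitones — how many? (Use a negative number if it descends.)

With a 5-note motive the entries are F4, A4, each up a 3rd from the previous.
Counting half-steps from F4 to A4: 4.

4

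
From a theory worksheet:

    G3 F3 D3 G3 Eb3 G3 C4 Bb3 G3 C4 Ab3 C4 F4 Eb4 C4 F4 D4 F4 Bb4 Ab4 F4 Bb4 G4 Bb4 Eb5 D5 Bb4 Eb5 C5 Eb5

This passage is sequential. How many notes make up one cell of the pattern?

6

30 notes total. Splitting into 5 groups of 6:
G3 F3 D3 G3 Eb3 G3 | C4 Bb3 G3 C4 Ab3 C4 | F4 Eb4 C4 F4 D4 F4 | Bb4 Ab4 F4 Bb4 G4 Bb4 | Eb5 D5 Bb4 Eb5 C5 Eb5
Each cell is the previous one up a 4th — so the unit is 6 notes.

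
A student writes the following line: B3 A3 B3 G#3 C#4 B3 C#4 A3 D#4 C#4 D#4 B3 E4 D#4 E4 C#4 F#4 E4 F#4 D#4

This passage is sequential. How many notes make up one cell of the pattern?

4

20 notes total. Splitting into 5 groups of 4:
B3 A3 B3 G#3 | C#4 B3 C#4 A3 | D#4 C#4 D#4 B3 | E4 D#4 E4 C#4 | F#4 E4 F#4 D#4
Every group is a transposition up a 2nd of the one before; no shorter unit works.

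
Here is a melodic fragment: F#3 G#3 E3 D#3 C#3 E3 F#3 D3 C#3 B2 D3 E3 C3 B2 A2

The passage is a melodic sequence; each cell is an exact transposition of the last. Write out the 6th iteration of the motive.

Ab2 Bb2 Gb2 F2 Eb2

The 5-note cells begin on F#3, E3, D3 — each down a 2nd from the last.
Continuing the starts: C3 → Bb2 → Ab2.
Statement 6 starts on Ab2 and keeps the same exact contour: Ab2 Bb2 Gb2 F2 Eb2.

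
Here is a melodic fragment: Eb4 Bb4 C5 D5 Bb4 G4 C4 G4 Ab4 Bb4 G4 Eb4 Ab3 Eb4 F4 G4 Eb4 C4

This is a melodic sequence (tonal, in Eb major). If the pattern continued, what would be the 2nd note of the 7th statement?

D3

With 6-note cells, note 2 of each statement runs Bb4, G4, Eb4.
Extending down a 3rd: C4 → Ab3 → F3 → D3.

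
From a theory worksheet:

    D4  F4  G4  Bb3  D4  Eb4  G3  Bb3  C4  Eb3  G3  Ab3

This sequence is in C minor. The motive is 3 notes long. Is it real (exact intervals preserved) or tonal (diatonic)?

tonal

Every note is diatonic to C minor.
Cell 1 has +3 semitones from note 1 to 2, but cell 2 has +4 — the interval quality changes while the contour stays the same, which is the hallmark of a tonal sequence.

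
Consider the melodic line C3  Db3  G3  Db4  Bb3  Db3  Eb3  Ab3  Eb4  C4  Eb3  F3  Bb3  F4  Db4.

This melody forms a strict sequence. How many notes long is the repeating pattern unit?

5

There are 15 notes; a 5-note unit gives 3 cells:
C3 Db3 G3 Db4 Bb3 | Db3 Eb3 Ab3 Eb4 C4 | Eb3 F3 Bb3 F4 Db4
That's a consistent up a 2nd shift per cell, and no other grouping gives one.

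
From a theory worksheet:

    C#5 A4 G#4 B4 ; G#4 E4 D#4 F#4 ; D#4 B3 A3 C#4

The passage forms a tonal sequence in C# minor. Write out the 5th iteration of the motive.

E3 C#3 B2 D#3

The 4-note cells begin on C#5, G#4, D#4 — each down a 4th from the last.
Continuing the starts: A3 → E3.
From E3 the diatonic shape gives E3 C#3 B2 D#3.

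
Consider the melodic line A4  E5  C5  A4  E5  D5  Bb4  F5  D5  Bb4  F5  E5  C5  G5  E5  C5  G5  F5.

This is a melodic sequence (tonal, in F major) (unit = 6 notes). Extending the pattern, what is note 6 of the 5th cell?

Grouping in 6s, the 6th note of each cell is D5, E5, F5.
Extending up a 2nd: G5 → A5.

A5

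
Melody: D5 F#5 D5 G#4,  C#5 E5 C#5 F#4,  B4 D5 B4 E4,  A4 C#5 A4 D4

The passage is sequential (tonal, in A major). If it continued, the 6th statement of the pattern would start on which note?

F#4

With a 4-note motive the entries are D5, C#5, B4, A4, each down a 2nd from the previous.
Extending the heads down a 2nd: G#4 → F#4.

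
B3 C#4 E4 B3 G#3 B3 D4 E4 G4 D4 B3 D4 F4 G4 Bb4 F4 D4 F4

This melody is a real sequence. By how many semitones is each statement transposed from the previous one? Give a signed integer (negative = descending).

The 6-note cells begin on B3, D4, F4 — each up a 3rd from the last.
Counting half-steps from B3 to D4: 3.

3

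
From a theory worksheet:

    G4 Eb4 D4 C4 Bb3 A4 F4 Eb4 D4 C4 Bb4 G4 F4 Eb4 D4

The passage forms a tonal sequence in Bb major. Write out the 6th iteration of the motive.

Eb5 C5 Bb4 A4 G4

With a 5-note motive the entries are G4, A4, Bb4, each up a 2nd from the previous.
Continuing the starts: C5 → D5 → Eb5.
From Eb5 the diatonic shape gives Eb5 C5 Bb4 A4 G4.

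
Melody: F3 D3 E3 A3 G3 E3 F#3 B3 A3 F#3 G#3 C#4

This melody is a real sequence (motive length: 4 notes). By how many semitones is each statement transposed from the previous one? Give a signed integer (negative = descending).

2

The 4-note cells begin on F3, G3, A3 — each up a 2nd from the last.
F3 to G3 spans +2 semitones.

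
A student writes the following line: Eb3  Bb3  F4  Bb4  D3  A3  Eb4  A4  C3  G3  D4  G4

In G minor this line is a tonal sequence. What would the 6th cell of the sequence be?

G2 D3 A3 D4

The 4-note cells begin on Eb3, D3, C3 — each down a 2nd from the last.
Continuing the starts: Bb2 → A2 → G2.
So cell 6 is G2 D3 A3 D4.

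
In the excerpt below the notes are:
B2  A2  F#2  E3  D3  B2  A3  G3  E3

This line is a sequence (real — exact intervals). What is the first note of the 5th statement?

With a 3-note motive the entries are B2, E3, A3, each up a 4th from the previous.
Continuing: D4 → G4. Statement 5 starts on G4.

G4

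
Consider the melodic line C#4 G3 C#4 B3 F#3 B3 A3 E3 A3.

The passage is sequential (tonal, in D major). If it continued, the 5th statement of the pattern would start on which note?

Unit = 3 notes; the statements start on C#4, B3, A3, moving down a 2nd each time.
Continuing: G3 → F#3. Statement 5 starts on F#3.

F#3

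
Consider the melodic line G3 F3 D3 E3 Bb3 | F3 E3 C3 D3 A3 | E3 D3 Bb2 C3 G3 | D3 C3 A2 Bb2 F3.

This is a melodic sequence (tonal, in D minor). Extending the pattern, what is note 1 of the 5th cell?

C3

Grouping in 5s, the 1st note of each cell is G3, F3, E3, D3.
Each moves down a 2nd; the next is C3.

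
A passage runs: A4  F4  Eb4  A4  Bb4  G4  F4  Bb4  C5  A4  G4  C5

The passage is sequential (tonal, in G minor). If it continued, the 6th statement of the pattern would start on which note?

F5

Taking 4-note groups, the heads are A4, Bb4, C5: the pattern moves up a 2nd.
Continuing: D5 → Eb5 → F5. Statement 6 starts on F5.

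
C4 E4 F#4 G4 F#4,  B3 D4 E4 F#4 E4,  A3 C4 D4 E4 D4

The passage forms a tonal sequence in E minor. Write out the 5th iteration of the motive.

Unit = 5 notes; the statements start on C4, B3, A3, moving down a 2nd each time.
Extending down a 2nd: G3 → F#3.
From F#3 the diatonic shape gives F#3 A3 B3 C4 B3.

F#3 A3 B3 C4 B3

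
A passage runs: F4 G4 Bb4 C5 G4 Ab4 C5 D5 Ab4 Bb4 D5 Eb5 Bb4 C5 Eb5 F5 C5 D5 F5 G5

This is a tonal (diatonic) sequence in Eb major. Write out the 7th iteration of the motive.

Taking 4-note groups, the heads are F4, G4, Ab4, Bb4, C5: the pattern moves up a 2nd.
Extending up a 2nd: D5 → Eb5.
From Eb5 the diatonic shape gives Eb5 F5 Ab5 Bb5.

Eb5 F5 Ab5 Bb5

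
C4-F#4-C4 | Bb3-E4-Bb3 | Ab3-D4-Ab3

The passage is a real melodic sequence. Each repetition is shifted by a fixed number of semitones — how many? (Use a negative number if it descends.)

Taking 3-note groups, the heads are C4, Bb3, Ab3: the pattern moves down a 2nd.
C4 to Bb3 spans -2 semitones.

-2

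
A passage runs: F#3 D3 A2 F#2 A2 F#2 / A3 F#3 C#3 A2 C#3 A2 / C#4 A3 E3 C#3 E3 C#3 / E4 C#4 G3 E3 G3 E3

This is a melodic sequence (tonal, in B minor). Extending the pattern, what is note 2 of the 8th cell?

D5

The unit is 6 notes. Position-2 pitches of the 4 shown cells: D3, F#3, A3, C#4.
Extending up a 3rd: E4 → G4 → B4 → D5.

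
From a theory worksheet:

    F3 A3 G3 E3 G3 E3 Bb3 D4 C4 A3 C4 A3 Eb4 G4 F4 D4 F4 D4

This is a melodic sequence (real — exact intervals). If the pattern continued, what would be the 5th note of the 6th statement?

With 6-note cells, note 5 of each statement runs G3, C4, F4.
Extending up a 4th: Bb4 → Eb5 → Ab5.

Ab5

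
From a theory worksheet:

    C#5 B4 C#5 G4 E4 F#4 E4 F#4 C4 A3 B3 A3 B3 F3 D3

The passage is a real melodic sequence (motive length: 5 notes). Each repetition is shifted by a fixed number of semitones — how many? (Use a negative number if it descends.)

With a 5-note motive the entries are C#5, F#4, B3, each down a 5th from the previous.
C#5 to F#4 spans -7 semitones.

-7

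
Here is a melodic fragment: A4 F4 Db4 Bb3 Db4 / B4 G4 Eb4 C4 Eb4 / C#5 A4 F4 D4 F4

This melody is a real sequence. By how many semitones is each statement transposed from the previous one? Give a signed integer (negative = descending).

Unit = 5 notes; the statements start on A4, B4, C#5, moving up a 2nd each time.
A4→B4 is 71 − 69 = 2 semitones.

2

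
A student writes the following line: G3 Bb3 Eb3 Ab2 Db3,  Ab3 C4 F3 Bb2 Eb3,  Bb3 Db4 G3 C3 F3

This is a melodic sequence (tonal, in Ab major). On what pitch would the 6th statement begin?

Eb4

Unit = 5 notes; the statements start on G3, Ab3, Bb3, moving up a 2nd each time.
Extending the heads up a 2nd: C4 → Db4 → Eb4.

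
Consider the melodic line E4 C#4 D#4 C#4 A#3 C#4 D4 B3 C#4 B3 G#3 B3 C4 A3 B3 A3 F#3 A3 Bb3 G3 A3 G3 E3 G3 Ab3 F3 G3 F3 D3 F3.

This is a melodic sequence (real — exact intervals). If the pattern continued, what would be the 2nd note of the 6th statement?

Eb3

Grouping in 6s, the 2nd note of each cell is C#4, B3, A3, G3, F3.
One more down a 2nd gives Eb3.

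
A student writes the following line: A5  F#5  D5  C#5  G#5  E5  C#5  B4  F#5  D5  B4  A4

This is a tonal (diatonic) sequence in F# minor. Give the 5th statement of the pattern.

Taking 4-note groups, the heads are A5, G#5, F#5: the pattern moves down a 2nd.
Carrying on: E5 → D5.
Statement 5 starts on D5 and keeps the same diatonic contour: D5 B4 G#4 F#4.

D5 B4 G#4 F#4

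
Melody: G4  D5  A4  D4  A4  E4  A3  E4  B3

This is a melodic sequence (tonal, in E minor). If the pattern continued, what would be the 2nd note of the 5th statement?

F#3

The unit is 3 notes. Position-2 pitches of the 3 shown cells: D5, A4, E4.
Each moves down a 4th. Continuing: B3 → F#3.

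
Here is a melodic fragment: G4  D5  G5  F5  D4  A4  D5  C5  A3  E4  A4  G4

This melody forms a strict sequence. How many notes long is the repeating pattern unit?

There are 12 notes; a 4-note unit gives 3 cells:
G4 D5 G5 F5 | D4 A4 D5 C5 | A3 E4 A4 G4
Every group is a transposition down a 4th of the one before; no shorter unit works.

4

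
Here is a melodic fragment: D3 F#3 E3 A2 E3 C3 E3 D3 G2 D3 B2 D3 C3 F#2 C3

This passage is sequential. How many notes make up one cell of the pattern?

15 notes total. Splitting into 3 groups of 5:
D3 F#3 E3 A2 E3 | C3 E3 D3 G2 D3 | B2 D3 C3 F#2 C3
Each cell is the previous one down a 2nd — so the unit is 5 notes.

5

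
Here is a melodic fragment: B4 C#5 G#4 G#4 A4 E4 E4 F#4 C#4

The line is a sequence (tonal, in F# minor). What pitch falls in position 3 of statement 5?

F#3

Grouping in 3s, the 3rd note of each cell is G#4, E4, C#4.
Each moves down a 3rd. Continuing: A3 → F#3.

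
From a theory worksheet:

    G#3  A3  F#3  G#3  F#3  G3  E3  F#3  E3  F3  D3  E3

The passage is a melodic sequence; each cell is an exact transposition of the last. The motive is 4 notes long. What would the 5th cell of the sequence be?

The 4-note cells begin on G#3, F#3, E3 — each down a 2nd from the last.
Carrying on: D3 → C3.
From C3 the exact shape gives C3 Db3 Bb2 C3.

C3 Db3 Bb2 C3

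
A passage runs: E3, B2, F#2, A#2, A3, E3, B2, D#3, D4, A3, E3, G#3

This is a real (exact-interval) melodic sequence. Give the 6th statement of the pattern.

With a 4-note motive the entries are E3, A3, D4, each up a 4th from the previous.
Extending up a 4th: G4 → C5 → F5.
From F5 the exact shape gives F5 C5 G4 B4.

F5 C5 G4 B4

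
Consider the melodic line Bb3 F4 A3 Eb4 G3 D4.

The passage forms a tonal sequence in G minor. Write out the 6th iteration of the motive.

D3 A3

Taking 2-note groups, the heads are Bb3, A3, G3: the pattern moves down a 2nd.
Continuing the starts: F3 → Eb3 → D3.
From D3 the diatonic shape gives D3 A3.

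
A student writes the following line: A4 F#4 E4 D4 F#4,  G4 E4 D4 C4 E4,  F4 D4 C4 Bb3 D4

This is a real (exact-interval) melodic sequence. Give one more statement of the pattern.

Taking 5-note groups, the heads are A4, G4, F4: the pattern moves down a 2nd.
From Eb4 the exact shape gives Eb4 C4 Bb3 Ab3 C4.

Eb4 C4 Bb3 Ab3 C4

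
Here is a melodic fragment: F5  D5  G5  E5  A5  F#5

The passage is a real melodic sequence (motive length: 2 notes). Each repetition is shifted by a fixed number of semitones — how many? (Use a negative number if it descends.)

2

The 2-note cells begin on F5, G5, A5 — each up a 2nd from the last.
F5 to G5 spans +2 semitones.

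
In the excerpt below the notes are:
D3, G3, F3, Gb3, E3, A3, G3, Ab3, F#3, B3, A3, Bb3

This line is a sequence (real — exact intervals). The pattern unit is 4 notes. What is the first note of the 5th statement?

A#3

With a 4-note motive the entries are D3, E3, F#3, each up a 2nd from the previous.
Extending the heads up a 2nd: G#3 → A#3.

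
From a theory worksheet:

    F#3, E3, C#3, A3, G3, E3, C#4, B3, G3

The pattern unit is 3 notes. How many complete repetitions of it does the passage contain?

9 notes in groups of 3 gives 9/3 = 3 statements.
Starts: F#3, A3, C#4 — each up a 3rd.

3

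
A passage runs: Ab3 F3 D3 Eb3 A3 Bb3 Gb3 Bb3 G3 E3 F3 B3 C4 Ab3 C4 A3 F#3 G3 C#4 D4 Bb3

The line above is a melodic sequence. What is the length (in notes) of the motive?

There are 21 notes; a 7-note unit gives 3 cells:
Ab3 F3 D3 Eb3 A3 Bb3 Gb3 | Bb3 G3 E3 F3 B3 C4 Ab3 | C4 A3 F#3 G3 C#4 D4 Bb3
Each cell is the previous one up a 2nd — so the unit is 7 notes.

7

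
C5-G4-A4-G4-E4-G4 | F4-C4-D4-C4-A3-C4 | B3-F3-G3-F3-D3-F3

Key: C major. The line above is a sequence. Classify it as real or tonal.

Every note is diatonic to C major.
Cell 1 has -5 semitones from note 1 to 2, but cell 3 has -6 — the interval quality changes while the contour stays the same, which is the hallmark of a tonal sequence.

tonal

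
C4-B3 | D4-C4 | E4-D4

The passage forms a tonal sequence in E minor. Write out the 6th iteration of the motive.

Taking 2-note groups, the heads are C4, D4, E4: the pattern moves up a 2nd.
Extending up a 2nd: F#4 → G4 → A4.
Statement 6 starts on A4 and keeps the same diatonic contour: A4 G4.

A4 G4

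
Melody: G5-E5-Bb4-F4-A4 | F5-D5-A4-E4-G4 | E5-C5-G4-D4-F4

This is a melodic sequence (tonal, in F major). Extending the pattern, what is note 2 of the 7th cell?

F4

Grouping in 5s, the 2nd note of each cell is E5, D5, C5.
Carrying that down a 2nd forward: Bb4 → A4 → G4 → F4.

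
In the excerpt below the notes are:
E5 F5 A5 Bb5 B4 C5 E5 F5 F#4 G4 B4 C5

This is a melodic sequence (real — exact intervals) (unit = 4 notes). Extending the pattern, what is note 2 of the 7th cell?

B2

The unit is 4 notes. Position-2 pitches of the 3 shown cells: F5, C5, G4.
Extending down a 4th: D4 → A3 → E3 → B2.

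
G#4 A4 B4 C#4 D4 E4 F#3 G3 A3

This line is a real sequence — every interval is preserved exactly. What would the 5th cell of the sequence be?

E2 F2 G2

The 3-note cells begin on G#4, C#4, F#3 — each down a 5th from the last.
Carrying on: B2 → E2.
From E2 the exact shape gives E2 F2 G2.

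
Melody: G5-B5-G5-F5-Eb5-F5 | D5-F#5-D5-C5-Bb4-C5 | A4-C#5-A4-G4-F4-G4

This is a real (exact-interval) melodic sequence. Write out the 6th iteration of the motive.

F#3 A#3 F#3 E3 D3 E3

With a 6-note motive the entries are G5, D5, A4, each down a 4th from the previous.
Continuing the starts: E4 → B3 → F#3.
Statement 6 starts on F#3 and keeps the same exact contour: F#3 A#3 F#3 E3 D3 E3.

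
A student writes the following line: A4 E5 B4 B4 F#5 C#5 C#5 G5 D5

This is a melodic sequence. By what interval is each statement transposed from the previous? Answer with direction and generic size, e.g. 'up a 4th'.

Taking 3-note groups, the heads are A4, B4, C#5: the pattern moves up a 2nd.
From A4 to B4: up a 2nd.

up a 2nd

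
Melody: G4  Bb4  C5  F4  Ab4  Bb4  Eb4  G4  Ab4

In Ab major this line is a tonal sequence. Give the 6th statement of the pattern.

Unit = 3 notes; the statements start on G4, F4, Eb4, moving down a 2nd each time.
Continuing the starts: Db4 → C4 → Bb3.
So cell 6 is Bb3 Db4 Eb4.

Bb3 Db4 Eb4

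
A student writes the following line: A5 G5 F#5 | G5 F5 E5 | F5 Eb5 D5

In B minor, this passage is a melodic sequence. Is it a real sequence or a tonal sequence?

Each cell has the same semitone pattern (-2, -1) — intervals are preserved exactly.
And F5 lies outside B minor, so the sequence is real rather than tonal.

real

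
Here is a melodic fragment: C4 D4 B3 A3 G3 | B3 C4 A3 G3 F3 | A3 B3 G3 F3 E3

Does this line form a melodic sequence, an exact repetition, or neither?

Each 5-note cell is the previous one transposed down a 2nd.

sequence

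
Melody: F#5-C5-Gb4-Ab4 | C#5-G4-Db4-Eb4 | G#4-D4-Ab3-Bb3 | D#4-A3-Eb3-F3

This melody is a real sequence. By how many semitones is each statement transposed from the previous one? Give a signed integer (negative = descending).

With a 4-note motive the entries are F#5, C#5, G#4, D#4, each down a 4th from the previous.
F#5→C#5 is 73 − 78 = -5 semitones.

-5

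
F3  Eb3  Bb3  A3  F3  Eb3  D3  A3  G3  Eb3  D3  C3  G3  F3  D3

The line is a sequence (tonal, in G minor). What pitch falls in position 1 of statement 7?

G2

With 5-note cells, note 1 of each statement runs F3, Eb3, D3.
Carrying that down a 2nd forward: C3 → Bb2 → A2 → G2.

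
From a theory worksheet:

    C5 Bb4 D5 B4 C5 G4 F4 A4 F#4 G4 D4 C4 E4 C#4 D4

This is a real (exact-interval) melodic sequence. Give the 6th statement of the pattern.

B2 A2 C#3 A#2 B2

With a 5-note motive the entries are C5, G4, D4, each down a 4th from the previous.
Extending down a 4th: A3 → E3 → B2.
Statement 6 starts on B2 and keeps the same exact contour: B2 A2 C#3 A#2 B2.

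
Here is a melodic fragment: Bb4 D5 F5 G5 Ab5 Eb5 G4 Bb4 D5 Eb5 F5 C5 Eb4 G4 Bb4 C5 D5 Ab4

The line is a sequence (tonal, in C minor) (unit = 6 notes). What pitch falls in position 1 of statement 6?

With 6-note cells, note 1 of each statement runs Bb4, G4, Eb4.
Each moves down a 3rd. Continuing: C4 → Ab3 → F3.

F3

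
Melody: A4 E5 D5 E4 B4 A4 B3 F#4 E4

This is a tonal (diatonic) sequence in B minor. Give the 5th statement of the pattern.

C#3 G3 F#3

With a 3-note motive the entries are A4, E4, B3, each down a 4th from the previous.
Extending down a 4th: F#3 → C#3.
From C#3 the diatonic shape gives C#3 G3 F#3.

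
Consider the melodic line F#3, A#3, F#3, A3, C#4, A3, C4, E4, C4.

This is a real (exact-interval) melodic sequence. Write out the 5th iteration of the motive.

Taking 3-note groups, the heads are F#3, A3, C4: the pattern moves up a 3rd.
Extending up a 3rd: Eb4 → Gb4.
From Gb4 the exact shape gives Gb4 Bb4 Gb4.

Gb4 Bb4 Gb4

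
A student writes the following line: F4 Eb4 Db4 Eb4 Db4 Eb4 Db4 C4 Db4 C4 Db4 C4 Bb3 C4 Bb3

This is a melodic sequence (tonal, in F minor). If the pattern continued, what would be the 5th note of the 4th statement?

With 5-note cells, note 5 of each statement runs Db4, C4, Bb3.
One more down a 2nd gives Ab3.

Ab3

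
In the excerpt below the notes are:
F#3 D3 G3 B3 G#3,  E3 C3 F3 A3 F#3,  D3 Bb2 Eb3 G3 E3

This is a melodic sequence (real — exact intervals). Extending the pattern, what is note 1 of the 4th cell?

C3

With 5-note cells, note 1 of each statement runs F#3, E3, D3.
Each moves down a 2nd; the next is C3.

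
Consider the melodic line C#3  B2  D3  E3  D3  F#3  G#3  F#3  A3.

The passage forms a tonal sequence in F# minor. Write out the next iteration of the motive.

Taking 3-note groups, the heads are C#3, E3, G#3: the pattern moves up a 3rd.
Statement 4 starts on B3 and keeps the same diatonic contour: B3 A3 C#4.

B3 A3 C#4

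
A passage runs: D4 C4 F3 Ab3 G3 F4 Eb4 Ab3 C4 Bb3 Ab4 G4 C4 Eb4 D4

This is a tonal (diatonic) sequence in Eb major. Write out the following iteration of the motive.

C5 Bb4 Eb4 G4 F4

Unit = 5 notes; the statements start on D4, F4, Ab4, moving up a 3rd each time.
From C5 the diatonic shape gives C5 Bb4 Eb4 G4 F4.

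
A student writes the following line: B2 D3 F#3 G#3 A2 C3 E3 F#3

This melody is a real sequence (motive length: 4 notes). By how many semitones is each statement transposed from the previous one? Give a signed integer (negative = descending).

Taking 4-note groups, the heads are B2, A2: the pattern moves down a 2nd.
B2 to A2 spans -2 semitones.

-2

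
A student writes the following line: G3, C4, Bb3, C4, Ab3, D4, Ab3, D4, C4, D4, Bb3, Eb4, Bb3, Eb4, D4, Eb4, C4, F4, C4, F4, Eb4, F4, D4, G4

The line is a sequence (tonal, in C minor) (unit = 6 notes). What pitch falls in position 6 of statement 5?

With 6-note cells, note 6 of each statement runs D4, Eb4, F4, G4.
Each moves up a 2nd; the next is Ab4.

Ab4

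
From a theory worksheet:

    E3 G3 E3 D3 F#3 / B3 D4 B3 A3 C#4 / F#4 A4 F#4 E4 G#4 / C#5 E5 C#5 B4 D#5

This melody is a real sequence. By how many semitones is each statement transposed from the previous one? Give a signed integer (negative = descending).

Taking 5-note groups, the heads are E3, B3, F#4, C#5: the pattern moves up a 5th.
E3 to B3 spans +7 semitones.

7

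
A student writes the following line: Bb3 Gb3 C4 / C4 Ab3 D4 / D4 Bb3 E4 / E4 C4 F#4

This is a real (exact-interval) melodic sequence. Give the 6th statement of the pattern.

The 3-note cells begin on Bb3, C4, D4, E4 — each up a 2nd from the last.
Extending up a 2nd: F#4 → G#4.
Statement 6 starts on G#4 and keeps the same exact contour: G#4 E4 A#4.

G#4 E4 A#4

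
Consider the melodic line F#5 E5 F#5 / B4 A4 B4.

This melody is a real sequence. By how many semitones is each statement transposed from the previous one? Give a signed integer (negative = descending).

-7

The 3-note cells begin on F#5, B4 — each down a 5th from the last.
Counting half-steps from F#5 to B4: -7.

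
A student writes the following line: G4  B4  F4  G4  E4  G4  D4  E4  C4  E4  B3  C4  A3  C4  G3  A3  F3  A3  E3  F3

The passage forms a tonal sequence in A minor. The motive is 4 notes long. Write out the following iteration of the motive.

D3 F3 C3 D3

The 4-note cells begin on G4, E4, C4, A3, F3 — each down a 3rd from the last.
So cell 6 is D3 F3 C3 D3.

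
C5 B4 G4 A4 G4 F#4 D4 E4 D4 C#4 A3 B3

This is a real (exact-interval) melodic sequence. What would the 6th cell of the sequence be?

B2 A#2 F#2 G#2

Unit = 4 notes; the statements start on C5, G4, D4, moving down a 4th each time.
Carrying on: A3 → E3 → B2.
So cell 6 is B2 A#2 F#2 G#2.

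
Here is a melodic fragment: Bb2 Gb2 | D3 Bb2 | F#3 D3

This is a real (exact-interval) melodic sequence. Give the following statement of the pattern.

A#3 F#3

Unit = 2 notes; the statements start on Bb2, D3, F#3, moving up a 3rd each time.
From A#3 the exact shape gives A#3 F#3.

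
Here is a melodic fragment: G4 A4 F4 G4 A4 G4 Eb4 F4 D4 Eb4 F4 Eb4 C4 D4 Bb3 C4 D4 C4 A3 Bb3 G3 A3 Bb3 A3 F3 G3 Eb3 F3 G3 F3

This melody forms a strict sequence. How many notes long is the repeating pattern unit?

30 notes total. Splitting into 5 groups of 6:
G4 A4 F4 G4 A4 G4 | Eb4 F4 D4 Eb4 F4 Eb4 | C4 D4 Bb3 C4 D4 C4 | A3 Bb3 G3 A3 Bb3 A3 | F3 G3 Eb3 F3 G3 F3
Each cell is the previous one down a 3rd — so the unit is 6 notes.

6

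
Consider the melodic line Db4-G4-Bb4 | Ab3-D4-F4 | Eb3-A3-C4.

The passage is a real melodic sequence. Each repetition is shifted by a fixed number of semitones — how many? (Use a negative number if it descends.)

-5

Unit = 3 notes; the statements start on Db4, Ab3, Eb3, moving down a 4th each time.
Db4→Ab3 is 56 − 61 = -5 semitones.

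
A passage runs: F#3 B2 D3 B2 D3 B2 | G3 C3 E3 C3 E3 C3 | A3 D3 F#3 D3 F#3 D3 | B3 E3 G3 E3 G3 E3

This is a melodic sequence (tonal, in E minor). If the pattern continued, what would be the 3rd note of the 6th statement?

B3

The unit is 6 notes. Position-3 pitches of the 4 shown cells: D3, E3, F#3, G3.
Extending up a 2nd: A3 → B3.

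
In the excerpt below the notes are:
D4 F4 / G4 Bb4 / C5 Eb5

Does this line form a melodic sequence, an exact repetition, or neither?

Each 2-note cell is the previous one transposed up a 4th.

sequence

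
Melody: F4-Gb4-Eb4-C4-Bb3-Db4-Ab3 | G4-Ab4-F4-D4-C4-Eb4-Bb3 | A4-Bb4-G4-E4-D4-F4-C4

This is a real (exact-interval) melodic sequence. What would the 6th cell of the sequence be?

Taking 7-note groups, the heads are F4, G4, A4: the pattern moves up a 2nd.
Carrying on: B4 → C#5 → D#5.
From D#5 the exact shape gives D#5 E5 C#5 A#4 G#4 B4 F#4.

D#5 E5 C#5 A#4 G#4 B4 F#4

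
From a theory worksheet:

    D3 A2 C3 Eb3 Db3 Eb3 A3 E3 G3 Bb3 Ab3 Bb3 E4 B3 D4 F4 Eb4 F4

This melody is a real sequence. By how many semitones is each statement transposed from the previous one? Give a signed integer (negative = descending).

7

The 6-note cells begin on D3, A3, E4 — each up a 5th from the last.
Counting half-steps from D3 to A3: 7.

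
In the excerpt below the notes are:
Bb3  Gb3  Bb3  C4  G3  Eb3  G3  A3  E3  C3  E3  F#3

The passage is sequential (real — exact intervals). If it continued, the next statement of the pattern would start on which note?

Taking 4-note groups, the heads are Bb3, G3, E3: the pattern moves down a 3rd.
One more step down a 3rd gives C#3.

C#3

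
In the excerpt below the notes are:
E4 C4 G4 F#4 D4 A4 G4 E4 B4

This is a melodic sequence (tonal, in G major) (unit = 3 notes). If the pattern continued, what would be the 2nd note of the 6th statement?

Grouping in 3s, the 2nd note of each cell is C4, D4, E4.
Carrying that up a 2nd forward: F#4 → G4 → A4.

A4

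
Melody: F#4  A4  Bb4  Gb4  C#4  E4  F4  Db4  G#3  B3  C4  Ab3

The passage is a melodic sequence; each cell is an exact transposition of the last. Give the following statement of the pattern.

D#3 F#3 G3 Eb3

Taking 4-note groups, the heads are F#4, C#4, G#3: the pattern moves down a 4th.
From D#3 the exact shape gives D#3 F#3 G3 Eb3.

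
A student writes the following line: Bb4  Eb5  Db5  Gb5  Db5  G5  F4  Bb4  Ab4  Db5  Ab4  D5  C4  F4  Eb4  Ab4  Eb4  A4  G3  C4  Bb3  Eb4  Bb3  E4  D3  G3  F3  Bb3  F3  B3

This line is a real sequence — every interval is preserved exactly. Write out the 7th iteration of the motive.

Taking 6-note groups, the heads are Bb4, F4, C4, G3, D3: the pattern moves down a 4th.
Extending down a 4th: A2 → E2.
Statement 7 starts on E2 and keeps the same exact contour: E2 A2 G2 C3 G2 C#3.

E2 A2 G2 C3 G2 C#3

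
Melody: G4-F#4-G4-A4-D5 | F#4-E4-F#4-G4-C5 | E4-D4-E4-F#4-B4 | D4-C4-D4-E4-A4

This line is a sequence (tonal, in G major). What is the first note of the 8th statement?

With a 5-note motive the entries are G4, F#4, E4, D4, each down a 2nd from the previous.
Continuing: C4 → B3 → A3 → G3. Statement 8 starts on G3.

G3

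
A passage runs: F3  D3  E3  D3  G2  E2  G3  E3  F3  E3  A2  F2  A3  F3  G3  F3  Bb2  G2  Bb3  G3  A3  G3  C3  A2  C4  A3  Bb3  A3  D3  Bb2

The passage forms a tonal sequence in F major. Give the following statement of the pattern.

D4 Bb3 C4 Bb3 E3 C3

The 6-note cells begin on F3, G3, A3, Bb3, C4 — each up a 2nd from the last.
From D4 the diatonic shape gives D4 Bb3 C4 Bb3 E3 C3.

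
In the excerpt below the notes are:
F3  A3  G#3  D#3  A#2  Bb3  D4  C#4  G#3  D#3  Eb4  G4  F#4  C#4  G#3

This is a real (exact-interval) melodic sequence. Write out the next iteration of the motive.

Unit = 5 notes; the statements start on F3, Bb3, Eb4, moving up a 4th each time.
Statement 4 starts on Ab4 and keeps the same exact contour: Ab4 C5 B4 F#4 C#4.

Ab4 C5 B4 F#4 C#4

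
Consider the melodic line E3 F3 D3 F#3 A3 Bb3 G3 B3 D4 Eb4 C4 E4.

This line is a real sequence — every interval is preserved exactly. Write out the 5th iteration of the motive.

The 4-note cells begin on E3, A3, D4 — each up a 4th from the last.
Carrying on: G4 → C5.
So cell 5 is C5 Db5 Bb4 D5.

C5 Db5 Bb4 D5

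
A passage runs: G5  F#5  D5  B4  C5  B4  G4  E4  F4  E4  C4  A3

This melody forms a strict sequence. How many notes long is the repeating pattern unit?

4

12 notes total. Splitting into 3 groups of 4:
G5 F#5 D5 B4 | C5 B4 G4 E4 | F4 E4 C4 A3
Every group is a transposition down a 5th of the one before; no shorter unit works.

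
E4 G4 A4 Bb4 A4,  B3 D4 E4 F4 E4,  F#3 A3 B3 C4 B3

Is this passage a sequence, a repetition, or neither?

sequence

Each 5-note cell is the previous one transposed down a 4th.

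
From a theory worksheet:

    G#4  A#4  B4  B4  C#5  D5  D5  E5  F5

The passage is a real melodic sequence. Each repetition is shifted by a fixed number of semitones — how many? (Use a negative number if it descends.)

3

Taking 3-note groups, the heads are G#4, B4, D5: the pattern moves up a 3rd.
G#4→B4 is 71 − 68 = 3 semitones.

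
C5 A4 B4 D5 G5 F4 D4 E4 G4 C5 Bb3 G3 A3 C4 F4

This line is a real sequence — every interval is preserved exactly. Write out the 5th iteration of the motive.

Ab2 F2 G2 Bb2 Eb3

The 5-note cells begin on C5, F4, Bb3 — each down a 5th from the last.
Carrying on: Eb3 → Ab2.
So cell 5 is Ab2 F2 G2 Bb2 Eb3.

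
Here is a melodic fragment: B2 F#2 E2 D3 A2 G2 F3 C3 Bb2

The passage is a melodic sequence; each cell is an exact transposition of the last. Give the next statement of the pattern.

Ab3 Eb3 Db3

With a 3-note motive the entries are B2, D3, F3, each up a 3rd from the previous.
So cell 4 is Ab3 Eb3 Db3.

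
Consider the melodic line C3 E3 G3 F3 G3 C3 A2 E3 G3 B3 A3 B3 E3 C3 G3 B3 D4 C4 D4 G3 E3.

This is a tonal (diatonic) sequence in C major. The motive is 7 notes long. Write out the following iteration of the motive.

B3 D4 F4 E4 F4 B3 G3

Taking 7-note groups, the heads are C3, E3, G3: the pattern moves up a 3rd.
From B3 the diatonic shape gives B3 D4 F4 E4 F4 B3 G3.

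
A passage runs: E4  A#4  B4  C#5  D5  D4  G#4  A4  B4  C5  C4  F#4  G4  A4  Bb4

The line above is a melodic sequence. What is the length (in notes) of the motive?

5

There are 15 notes; a 5-note unit gives 3 cells:
E4 A#4 B4 C#5 D5 | D4 G#4 A4 B4 C5 | C4 F#4 G4 A4 Bb4
That's a consistent down a 2nd shift per cell, and no other grouping gives one.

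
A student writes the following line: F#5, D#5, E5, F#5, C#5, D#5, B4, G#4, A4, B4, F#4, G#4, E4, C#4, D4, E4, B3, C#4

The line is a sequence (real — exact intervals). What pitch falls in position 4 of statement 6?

With 6-note cells, note 4 of each statement runs F#5, B4, E4.
Carrying that down a 5th forward: A3 → D3 → G2.

G2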